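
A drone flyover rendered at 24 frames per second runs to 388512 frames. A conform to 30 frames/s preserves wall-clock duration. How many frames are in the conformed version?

Target frames = source frames × (target rate / source rate) = 388512 × (30)/(24) = 388512 × 5/4 = 485640.

485640 frames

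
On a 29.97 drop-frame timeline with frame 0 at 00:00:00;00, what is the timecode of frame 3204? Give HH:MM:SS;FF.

00:01:46;26

Ten DF minutes hold 17982 frames, so frame 3204 lies in block 0 (frames 0–17981) with 3204 frames into that block.
The block's first minute is 1800 frames and the rest 1798 each; 3204 frames reaches minute 1, so 0 × 18 + 1 × 2 = 2 labels have been skipped so far.
Adding those back, label number 3204 + 2 = 3206 at 30 labels/s is 106 s + 26 f = 0 h 1 min 46 s frame 26, i.e. 00:01:46;26.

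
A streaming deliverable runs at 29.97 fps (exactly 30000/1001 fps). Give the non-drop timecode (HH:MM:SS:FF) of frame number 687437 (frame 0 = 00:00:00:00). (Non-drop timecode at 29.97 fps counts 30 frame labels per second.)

687437 ÷ 30 = 22914 full seconds, remainder 17 frames.
22914 s = 6 h 21 min 54 s.
Timecode: 06:21:54:17.

06:21:54:17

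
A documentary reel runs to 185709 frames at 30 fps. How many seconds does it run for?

6190.3 seconds

Running time = 185709 / (30) = 6190.3 s.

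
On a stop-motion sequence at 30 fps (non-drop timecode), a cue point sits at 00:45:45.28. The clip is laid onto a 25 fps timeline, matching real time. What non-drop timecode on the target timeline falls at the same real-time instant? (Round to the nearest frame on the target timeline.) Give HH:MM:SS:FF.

Source frame index: (0×3600 + 45×60 + 45) × 30 + 28 = 82378.
Real time: 82378 / (30) = 41189/15 s.
Target frame: (41189/15) × (25) = 205945/3 ≈ 68648.333 → 68648.
At 25 labels/s: frame 68648 → 00:45:45:23.

00:45:45:23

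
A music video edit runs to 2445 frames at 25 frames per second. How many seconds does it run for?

97.8 seconds

Running time = 2445 / (25) = 97.8 s.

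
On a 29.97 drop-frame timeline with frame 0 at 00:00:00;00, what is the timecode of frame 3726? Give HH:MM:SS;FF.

00:02:04;10

Ten DF minutes hold 17982 frames, so frame 3726 lies in block 0 (frames 0–17981) with 3726 frames into that block.
The block's first minute is 1800 frames and the rest 1798 each; 3726 frames reaches minute 2, so 0 × 18 + 2 × 2 = 4 labels have been skipped so far.
Adding those back, label number 3726 + 4 = 3730 at 30 labels/s is 124 s + 10 f = 0 h 2 min 4 s frame 10, i.e. 00:02:04;10.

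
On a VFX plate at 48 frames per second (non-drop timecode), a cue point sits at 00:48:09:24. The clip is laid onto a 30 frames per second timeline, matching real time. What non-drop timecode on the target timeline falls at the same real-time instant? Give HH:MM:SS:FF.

00:48:09:15

Source frame index: (0×3600 + 48×60 + 9) × 48 + 24 = 138696.
Real time: 138696 / (48) = 5779/2 s.
Target frame: (5779/2) × (30) = 86685.
At 30 labels/s: frame 86685 → 00:48:09:15.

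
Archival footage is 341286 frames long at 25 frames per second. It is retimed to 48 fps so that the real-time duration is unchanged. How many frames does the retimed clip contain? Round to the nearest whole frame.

Frames at target rate = 341286 × (48) / (25) = 16381728/25 ≈ 655269.120.
Nearest whole frame: 655269.

655269 frames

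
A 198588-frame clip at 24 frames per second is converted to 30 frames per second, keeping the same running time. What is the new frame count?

Frames at target rate = 198588 × (30) / (24) = 248235.

248235 frames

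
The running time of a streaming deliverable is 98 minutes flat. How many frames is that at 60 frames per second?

352800 frames

98 min = 5880 s.
Frames = 5880 × 60 = 352800.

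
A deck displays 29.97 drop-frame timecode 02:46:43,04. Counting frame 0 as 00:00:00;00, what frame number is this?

299794

Complete 10-minute blocks: 16, each 17982 frames → 287712.
Remaining 6 whole minutes in the current block: 1800 + 5 × 1798 = 10790 frames.
Within the current minute: 43 × 30 + 4 − 2 = 1292 (labels ;00/;01 skipped at this minute). Total = 287712 + 10790 + 1292 = 299794.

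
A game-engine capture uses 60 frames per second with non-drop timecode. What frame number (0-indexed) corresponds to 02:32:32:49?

549169

Total seconds to the label: (2 × 3600 + 32 × 60 + 32) = 9152.
Frame index = 9152 × 60 + 49 = 549169.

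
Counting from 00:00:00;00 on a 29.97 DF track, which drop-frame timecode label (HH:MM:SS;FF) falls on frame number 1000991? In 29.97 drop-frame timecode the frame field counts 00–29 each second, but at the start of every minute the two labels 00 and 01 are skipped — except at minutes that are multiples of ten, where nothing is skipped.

09:16:39;23

Ten DF minutes hold 17982 frames, so frame 1000991 lies in block 55 (frames 989010–1006991) with 11981 frames into that block.
The block's first minute is 1800 frames and the rest 1798 each; 11981 frames reaches minute 6, so 55 × 18 + 6 × 2 = 1002 labels have been skipped so far.
Adding those back, label number 1000991 + 1002 = 1001993 at 30 labels/s is 33399 s + 23 f = 9 h 16 min 39 s frame 23, i.e. 09:16:39;23.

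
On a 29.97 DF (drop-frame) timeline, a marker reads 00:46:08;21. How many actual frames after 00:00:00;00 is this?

82977

Complete 10-minute blocks: 4, each 17982 frames → 71928.
Remaining 6 whole minutes in the current block: 1800 + 5 × 1798 = 10790 frames.
Within the current minute: 8 × 30 + 21 − 2 = 259 (labels ;00/;01 skipped at this minute). Total = 71928 + 10790 + 259 = 82977.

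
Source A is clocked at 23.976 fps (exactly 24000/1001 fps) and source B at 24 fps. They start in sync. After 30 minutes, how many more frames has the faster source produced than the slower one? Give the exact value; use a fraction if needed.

30 min = 1800 s.
A emits 24000/1001 × 1800 = 43200000/1001 frames; B emits 24 × 1800 = 43200.
Difference = 43200/1001 frames (≈ 43.1568); B is ahead of A.

43200/1001 frames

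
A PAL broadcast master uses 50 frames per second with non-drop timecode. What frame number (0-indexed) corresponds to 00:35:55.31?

frame 107781

Total seconds to the label: (0 × 3600 + 35 × 60 + 55) = 2155.
Frame index = 2155 × 50 + 31 = 107781.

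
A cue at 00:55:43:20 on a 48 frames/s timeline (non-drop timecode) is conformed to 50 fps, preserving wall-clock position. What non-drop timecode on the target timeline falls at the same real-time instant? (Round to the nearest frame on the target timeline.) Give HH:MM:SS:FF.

Source frame index: (0×3600 + 55×60 + 43) × 48 + 20 = 160484.
Real time: 160484 / (48) = 40121/12 s.
Target frame: (40121/12) × (50) = 1003025/6 ≈ 167170.833 → 167171.
At 50 labels/s: frame 167171 → 00:55:43:21.

00:55:43:21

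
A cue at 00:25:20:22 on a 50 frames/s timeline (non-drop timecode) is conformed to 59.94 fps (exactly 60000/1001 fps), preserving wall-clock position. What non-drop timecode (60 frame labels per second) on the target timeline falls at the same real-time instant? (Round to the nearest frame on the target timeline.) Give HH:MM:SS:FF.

Source frame index: (0×3600 + 25×60 + 20) × 50 + 22 = 76022.
Real time: 76022 / (50) = 38011/25 s.
Target frame: (38011/25) × (60000/1001) = 91226400/1001 ≈ 91135.265 → 91135.
At 60 labels/s: frame 91135 → 00:25:18:55.

00:25:18:55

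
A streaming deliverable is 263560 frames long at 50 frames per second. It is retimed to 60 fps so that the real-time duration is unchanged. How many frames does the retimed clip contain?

Target frames = source frames × (target rate / source rate) = 263560 × (60)/(50) = 263560 × 6/5 = 316272.

316272 frames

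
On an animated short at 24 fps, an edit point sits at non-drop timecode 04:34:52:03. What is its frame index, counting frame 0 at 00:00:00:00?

Total seconds to the label: (4 × 3600 + 34 × 60 + 52) = 16492.
Frame index = 16492 × 24 + 3 = 395811.

395811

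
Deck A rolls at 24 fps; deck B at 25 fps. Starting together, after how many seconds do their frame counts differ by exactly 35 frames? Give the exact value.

The gap grows by |25 − 24| = 1 frame per second.
Time for a 35-frame gap: 35 ÷ (1) = 35 s.

35 seconds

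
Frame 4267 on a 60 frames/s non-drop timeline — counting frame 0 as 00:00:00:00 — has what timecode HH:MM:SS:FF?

00:01:11:07

4267 ÷ 60 = 71 full seconds, remainder 7 frames.
71 s = 0 h 1 min 11 s.
Timecode: 00:01:11:07.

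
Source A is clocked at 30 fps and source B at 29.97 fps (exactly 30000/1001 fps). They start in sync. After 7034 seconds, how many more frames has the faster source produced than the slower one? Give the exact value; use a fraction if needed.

A emits 30 × 7034 = 211020 frames; B emits 30000/1001 × 7034 = 211020000/1001.
Difference = 211020/1001 frames (≈ 210.8092); B is behind A.

211020/1001 frames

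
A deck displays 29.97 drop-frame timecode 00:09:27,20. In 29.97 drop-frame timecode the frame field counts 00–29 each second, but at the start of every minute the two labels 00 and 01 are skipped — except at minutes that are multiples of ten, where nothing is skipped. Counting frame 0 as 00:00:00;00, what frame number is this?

As if non-drop at 30 labels/s: (0 × 3600 + 9 × 60 + 27) × 30 + 20 = 17030.
Minute boundaries passed: 9; those not divisible by 10: 9 − 0 = 9; dropped labels = 2 × 9 = 18.
Actual frame index = 17030 − 18 = 17012.

17012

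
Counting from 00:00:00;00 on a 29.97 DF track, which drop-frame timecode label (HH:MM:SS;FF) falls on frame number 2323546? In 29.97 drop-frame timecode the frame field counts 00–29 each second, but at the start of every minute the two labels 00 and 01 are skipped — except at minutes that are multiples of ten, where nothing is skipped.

Each 10-minute DF block holds 10 × 60 × 30 − 9 × 2 = 17982 frames. 2323546 ÷ 17982 → 129 full blocks, remainder 3868.
Within the partial block the first minute is 1800 frames and each further minute 1798, so 2 further minute boundaries passed. Total skipped labels = 18 × 129 + 2 × 2 = 2326.
Non-drop label index = 2323546 + 2326 = 2325872; at 30 labels/s that is 21:32:09:02, i.e. DF 21:32:09;02.

21:32:09;02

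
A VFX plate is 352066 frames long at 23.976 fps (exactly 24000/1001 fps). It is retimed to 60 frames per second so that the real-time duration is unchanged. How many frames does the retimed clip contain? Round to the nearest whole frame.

881045 frames

Frames at target rate = 352066 × (60) / (24000/1001) = 176209033/200 ≈ 881045.165.
Nearest whole frame: 881045.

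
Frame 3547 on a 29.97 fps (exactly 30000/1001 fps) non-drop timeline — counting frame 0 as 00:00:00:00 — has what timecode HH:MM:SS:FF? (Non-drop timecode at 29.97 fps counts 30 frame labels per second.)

00:01:58:07

3547 ÷ 30 = 118 full seconds, remainder 7 frames.
118 s = 0 h 1 min 58 s.
Timecode: 00:01:58:07.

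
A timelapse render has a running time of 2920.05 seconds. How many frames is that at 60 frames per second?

Frames = 2920.05 × 60 = 175203.

175203 frames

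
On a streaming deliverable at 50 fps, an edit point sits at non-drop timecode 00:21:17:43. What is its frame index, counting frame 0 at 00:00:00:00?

Total seconds to the label: (0 × 3600 + 21 × 60 + 17) = 1277.
Frame index = 1277 × 50 + 43 = 63893.

frame 63893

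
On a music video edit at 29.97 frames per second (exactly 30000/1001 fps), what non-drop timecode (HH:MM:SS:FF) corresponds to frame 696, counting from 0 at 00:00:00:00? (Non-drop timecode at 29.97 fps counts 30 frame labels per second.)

00:00:23:06

696 ÷ 30 = 23 full seconds, remainder 6 frames.
23 s = 0 h 0 min 23 s.
Timecode: 00:00:23:06.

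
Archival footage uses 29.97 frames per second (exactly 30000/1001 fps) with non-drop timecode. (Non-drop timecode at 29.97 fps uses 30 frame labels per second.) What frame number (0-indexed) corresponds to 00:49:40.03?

Total seconds to the label: (0 × 3600 + 49 × 60 + 40) = 2980.
Frame index = 2980 × 30 + 3 = 89403.

frame 89403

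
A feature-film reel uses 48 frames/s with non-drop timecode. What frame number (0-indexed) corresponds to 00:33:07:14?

frame 95390

Total seconds to the label: (0 × 3600 + 33 × 60 + 7) = 1987.
Frame index = 1987 × 48 + 14 = 95390.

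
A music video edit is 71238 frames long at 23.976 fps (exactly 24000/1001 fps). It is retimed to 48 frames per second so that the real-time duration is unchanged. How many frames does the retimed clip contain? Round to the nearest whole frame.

Frames at target rate = 71238 × (48) / (24000/1001) = 35654619/250 ≈ 142618.476.
Nearest whole frame: 142618.

142618 frames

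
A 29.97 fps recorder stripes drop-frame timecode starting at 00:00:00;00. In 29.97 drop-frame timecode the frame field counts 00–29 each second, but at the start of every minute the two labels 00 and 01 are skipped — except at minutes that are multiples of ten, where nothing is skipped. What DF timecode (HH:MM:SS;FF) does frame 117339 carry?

01:05:15;07

Ten DF minutes hold 17982 frames, so frame 117339 lies in block 6 (frames 107892–125873) with 9447 frames into that block.
The block's first minute is 1800 frames and the rest 1798 each; 9447 frames reaches minute 5, so 6 × 18 + 5 × 2 = 118 labels have been skipped so far.
Adding those back, label number 117339 + 118 = 117457 at 30 labels/s is 3915 s + 7 f = 1 h 5 min 15 s frame 7, i.e. 01:05:15;07.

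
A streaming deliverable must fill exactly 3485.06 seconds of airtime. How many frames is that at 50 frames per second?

Frames = 3485.06 × 50 = 174253.

174253 frames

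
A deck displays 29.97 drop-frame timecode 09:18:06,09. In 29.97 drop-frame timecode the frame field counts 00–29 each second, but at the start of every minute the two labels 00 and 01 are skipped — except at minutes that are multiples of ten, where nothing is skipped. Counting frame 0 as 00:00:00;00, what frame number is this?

1003583

As if non-drop at 30 labels/s: (9 × 3600 + 18 × 60 + 6) × 30 + 9 = 1004589.
Minute boundaries passed: 558; those not divisible by 10: 558 − 55 = 503; dropped labels = 2 × 503 = 1006.
Actual frame index = 1004589 − 1006 = 1003583.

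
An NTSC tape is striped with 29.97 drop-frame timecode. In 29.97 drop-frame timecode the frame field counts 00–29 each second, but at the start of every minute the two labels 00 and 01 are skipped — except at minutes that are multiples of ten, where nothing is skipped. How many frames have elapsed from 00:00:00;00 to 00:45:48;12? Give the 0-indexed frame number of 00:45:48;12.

As if non-drop at 30 labels/s: (0 × 3600 + 45 × 60 + 48) × 30 + 12 = 82452.
Minute boundaries passed: 45; those not divisible by 10: 45 − 4 = 41; dropped labels = 2 × 41 = 82.
Actual frame index = 82452 − 82 = 82370.

82370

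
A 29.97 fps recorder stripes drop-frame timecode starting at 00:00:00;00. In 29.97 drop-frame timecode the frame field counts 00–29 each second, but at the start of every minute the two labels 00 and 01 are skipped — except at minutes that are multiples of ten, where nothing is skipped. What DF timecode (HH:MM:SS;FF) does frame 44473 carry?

00:24:43;27

Ten DF minutes hold 17982 frames, so frame 44473 lies in block 2 (frames 35964–53945) with 8509 frames into that block.
The block's first minute is 1800 frames and the rest 1798 each; 8509 frames reaches minute 4, so 2 × 18 + 4 × 2 = 44 labels have been skipped so far.
Adding those back, label number 44473 + 44 = 44517 at 30 labels/s is 1483 s + 27 f = 0 h 24 min 43 s frame 27, i.e. 00:24:43;27.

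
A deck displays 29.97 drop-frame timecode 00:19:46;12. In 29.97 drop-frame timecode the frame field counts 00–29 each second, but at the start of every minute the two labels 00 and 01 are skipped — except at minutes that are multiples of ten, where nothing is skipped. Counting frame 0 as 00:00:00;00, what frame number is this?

Complete 10-minute blocks: 1, each 17982 frames → 17982.
Remaining 9 whole minutes in the current block: 1800 + 8 × 1798 = 16184 frames.
Within the current minute: 46 × 30 + 12 − 2 = 1390 (labels ;00/;01 skipped at this minute). Total = 17982 + 16184 + 1390 = 35556.

35556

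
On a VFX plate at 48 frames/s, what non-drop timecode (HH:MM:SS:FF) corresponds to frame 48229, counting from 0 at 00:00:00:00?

00:16:44:37

48229 ÷ 48 = 1004 full seconds, remainder 37 frames.
1004 s = 0 h 16 min 44 s.
Timecode: 00:16:44:37.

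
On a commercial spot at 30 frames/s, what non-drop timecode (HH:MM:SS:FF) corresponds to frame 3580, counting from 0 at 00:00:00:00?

3580 ÷ 30 = 119 full seconds, remainder 10 frames.
119 s = 0 h 1 min 59 s.
Timecode: 00:01:59:10.

00:01:59:10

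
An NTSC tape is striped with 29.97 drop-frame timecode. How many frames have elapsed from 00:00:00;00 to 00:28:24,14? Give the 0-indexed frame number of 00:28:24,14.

As if non-drop at 30 labels/s: (0 × 3600 + 28 × 60 + 24) × 30 + 14 = 51134.
Minute boundaries passed: 28; those not divisible by 10: 28 − 2 = 26; dropped labels = 2 × 26 = 52.
Actual frame index = 51134 − 52 = 51082.

51082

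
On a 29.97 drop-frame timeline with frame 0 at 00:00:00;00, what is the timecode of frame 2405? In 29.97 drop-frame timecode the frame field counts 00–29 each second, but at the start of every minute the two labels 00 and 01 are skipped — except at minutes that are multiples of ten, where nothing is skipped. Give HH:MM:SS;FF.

00:01:20;07

Ten DF minutes hold 17982 frames, so frame 2405 lies in block 0 (frames 0–17981) with 2405 frames into that block.
The block's first minute is 1800 frames and the rest 1798 each; 2405 frames reaches minute 1, so 0 × 18 + 1 × 2 = 2 labels have been skipped so far.
Adding those back, label number 2405 + 2 = 2407 at 30 labels/s is 80 s + 7 f = 0 h 1 min 20 s frame 7, i.e. 00:01:20;07.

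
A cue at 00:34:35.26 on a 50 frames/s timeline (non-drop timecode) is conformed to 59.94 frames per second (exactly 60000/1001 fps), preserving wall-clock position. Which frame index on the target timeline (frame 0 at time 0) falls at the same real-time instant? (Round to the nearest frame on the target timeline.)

Source frame index: (0×3600 + 34×60 + 35) × 50 + 26 = 103776.
Real time: 103776 / (50) = 51888/25 s.
Target frame: (51888/25) × (60000/1001) = 124531200/1001 ≈ 124406.793 → 124407.

frame 124407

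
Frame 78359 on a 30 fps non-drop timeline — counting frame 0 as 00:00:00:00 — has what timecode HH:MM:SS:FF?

00:43:31:29

78359 ÷ 30 = 2611 full seconds, remainder 29 frames.
2611 s = 0 h 43 min 31 s.
Timecode: 00:43:31:29.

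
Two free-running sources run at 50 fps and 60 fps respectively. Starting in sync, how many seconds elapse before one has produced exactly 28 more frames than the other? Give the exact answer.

2.8 seconds

The gap grows by |60 − 50| = 10 frames per second.
Time for a 28-frame gap: 28 ÷ (10) = 2.8 s.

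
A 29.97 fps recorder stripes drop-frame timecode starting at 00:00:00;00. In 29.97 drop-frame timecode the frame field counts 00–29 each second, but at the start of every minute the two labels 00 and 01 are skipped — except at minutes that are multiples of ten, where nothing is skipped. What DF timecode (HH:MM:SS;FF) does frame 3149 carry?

00:01:45;01

Ten DF minutes hold 17982 frames, so frame 3149 lies in block 0 (frames 0–17981) with 3149 frames into that block.
The block's first minute is 1800 frames and the rest 1798 each; 3149 frames reaches minute 1, so 0 × 18 + 1 × 2 = 2 labels have been skipped so far.
Adding those back, label number 3149 + 2 = 3151 at 30 labels/s is 105 s + 1 f = 0 h 1 min 45 s frame 1, i.e. 00:01:45;01.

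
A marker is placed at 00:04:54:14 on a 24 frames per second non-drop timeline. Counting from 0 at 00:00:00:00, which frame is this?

frame 7070

Total seconds to the label: (0 × 3600 + 4 × 60 + 54) = 294.
Frame index = 294 × 24 + 14 = 7070.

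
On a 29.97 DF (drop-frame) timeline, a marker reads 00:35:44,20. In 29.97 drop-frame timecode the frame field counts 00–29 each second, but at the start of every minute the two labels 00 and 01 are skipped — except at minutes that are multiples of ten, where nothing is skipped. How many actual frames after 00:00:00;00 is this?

Complete 10-minute blocks: 3, each 17982 frames → 53946.
Remaining 5 whole minutes in the current block: 1800 + 4 × 1798 = 8992 frames.
Within the current minute: 44 × 30 + 20 − 2 = 1338 (labels ;00/;01 skipped at this minute). Total = 53946 + 8992 + 1338 = 64276.

64276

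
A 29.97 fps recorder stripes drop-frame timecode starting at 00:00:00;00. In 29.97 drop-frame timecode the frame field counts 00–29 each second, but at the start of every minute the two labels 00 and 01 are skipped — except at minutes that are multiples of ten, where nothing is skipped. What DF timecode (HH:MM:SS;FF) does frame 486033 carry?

Ten DF minutes hold 17982 frames, so frame 486033 lies in block 27 (frames 485514–503495) with 519 frames into that block.
The block's first minute is 1800 frames and the rest 1798 each; 519 frames reaches minute 0, so 27 × 18 + 0 × 2 = 486 labels have been skipped so far.
Adding those back, label number 486033 + 486 = 486519 at 30 labels/s is 16217 s + 9 f = 4 h 30 min 17 s frame 9, i.e. 04:30:17;09.

04:30:17;09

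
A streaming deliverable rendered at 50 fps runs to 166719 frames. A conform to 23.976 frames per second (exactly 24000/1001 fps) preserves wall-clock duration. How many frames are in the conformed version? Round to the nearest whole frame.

Frames at target rate = 166719 × (24000/1001) / (50) = 11432160/143 ≈ 79945.175.
Nearest whole frame: 79945.

79945 frames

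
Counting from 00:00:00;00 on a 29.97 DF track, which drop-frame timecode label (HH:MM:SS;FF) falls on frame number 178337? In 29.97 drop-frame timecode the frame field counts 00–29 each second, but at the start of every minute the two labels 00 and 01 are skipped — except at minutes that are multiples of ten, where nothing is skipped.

Ten DF minutes hold 17982 frames, so frame 178337 lies in block 9 (frames 161838–179819) with 16499 frames into that block.
The block's first minute is 1800 frames and the rest 1798 each; 16499 frames reaches minute 9, so 9 × 18 + 9 × 2 = 180 labels have been skipped so far.
Adding those back, label number 178337 + 180 = 178517 at 30 labels/s is 5950 s + 17 f = 1 h 39 min 10 s frame 17, i.e. 01:39:10;17.

01:39:10;17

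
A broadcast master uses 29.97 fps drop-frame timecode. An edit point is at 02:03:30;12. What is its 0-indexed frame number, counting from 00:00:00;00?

222090

As if non-drop at 30 labels/s: (2 × 3600 + 3 × 60 + 30) × 30 + 12 = 222312.
Minute boundaries passed: 123; those not divisible by 10: 123 − 12 = 111; dropped labels = 2 × 111 = 222.
Actual frame index = 222312 − 222 = 222090.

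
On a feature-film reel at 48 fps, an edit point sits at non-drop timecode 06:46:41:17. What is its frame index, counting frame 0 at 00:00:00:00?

Total seconds to the label: (6 × 3600 + 46 × 60 + 41) = 24401.
Frame index = 24401 × 48 + 17 = 1171265.

frame 1171265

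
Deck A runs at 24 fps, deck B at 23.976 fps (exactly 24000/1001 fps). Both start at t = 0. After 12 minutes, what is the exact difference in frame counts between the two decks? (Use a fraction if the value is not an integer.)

12 min = 720 s.
A emits 24 × 720 = 17280 frames; B emits 24000/1001 × 720 = 17280000/1001.
Difference = 17280/1001 frames (≈ 17.2627); B is behind A.

17280/1001 frames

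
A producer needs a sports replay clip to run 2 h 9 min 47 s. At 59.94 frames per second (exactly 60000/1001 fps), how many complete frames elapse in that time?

2 h 9 min 47 s = 7787 s.
Frames = 7787 × 60000/1001 = 35940000/77 ≈ 466753.2468.
Complete frames: 466753.

466753 frames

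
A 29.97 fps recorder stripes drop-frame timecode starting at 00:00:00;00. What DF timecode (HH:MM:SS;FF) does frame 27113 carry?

Ten DF minutes hold 17982 frames, so frame 27113 lies in block 1 (frames 17982–35963) with 9131 frames into that block.
The block's first minute is 1800 frames and the rest 1798 each; 9131 frames reaches minute 5, so 1 × 18 + 5 × 2 = 28 labels have been skipped so far.
Adding those back, label number 27113 + 28 = 27141 at 30 labels/s is 904 s + 21 f = 0 h 15 min 4 s frame 21, i.e. 00:15:04;21.

00:15:04;21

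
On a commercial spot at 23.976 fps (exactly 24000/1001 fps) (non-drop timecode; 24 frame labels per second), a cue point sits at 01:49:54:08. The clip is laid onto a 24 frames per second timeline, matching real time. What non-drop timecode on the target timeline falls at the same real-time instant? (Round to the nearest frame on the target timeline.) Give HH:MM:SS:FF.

Source frame index: (1×3600 + 49×60 + 54) × 24 + 8 = 158264.
Real time: 158264 / (24000/1001) = 19802783/3000 s.
Target frame: (19802783/3000) × (24) = 19802783/125 ≈ 158422.264 → 158422.
At 24 labels/s: frame 158422 → 01:50:00:22.

01:50:00:22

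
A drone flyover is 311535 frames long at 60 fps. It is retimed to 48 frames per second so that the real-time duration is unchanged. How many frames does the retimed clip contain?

Target frames = source frames × (target rate / source rate) = 311535 × (48)/(60) = 311535 × 4/5 = 249228.

249228 frames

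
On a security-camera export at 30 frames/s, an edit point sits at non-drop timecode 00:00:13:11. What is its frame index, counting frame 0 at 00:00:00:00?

Total seconds to the label: (0 × 3600 + 0 × 60 + 13) = 13.
Frame index = 13 × 30 + 11 = 401.

401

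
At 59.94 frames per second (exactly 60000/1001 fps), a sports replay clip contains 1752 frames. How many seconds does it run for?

Running time = 1752 / (60000/1001) = 29.2292 s.

29.2292 seconds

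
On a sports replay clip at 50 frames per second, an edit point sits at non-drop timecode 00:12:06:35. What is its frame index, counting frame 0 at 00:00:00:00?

frame 36335

Total seconds to the label: (0 × 3600 + 12 × 60 + 6) = 726.
Frame index = 726 × 50 + 35 = 36335.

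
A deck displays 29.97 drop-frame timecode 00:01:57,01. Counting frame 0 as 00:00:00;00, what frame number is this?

3509

Complete 10-minute blocks: 0, each 17982 frames → 0.
Remaining 1 whole minute in the current block: 1800 + 0 × 1798 = 1800 frames.
Within the current minute: 57 × 30 + 1 − 2 = 1709 (labels ;00/;01 skipped at this minute). Total = 0 + 1800 + 1709 = 3509.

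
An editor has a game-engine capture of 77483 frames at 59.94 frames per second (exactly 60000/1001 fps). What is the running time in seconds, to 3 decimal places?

Running time = 77483 × 1001/60000 = 77560483/60000 s ≈ 1292.675 s.

1292.675 seconds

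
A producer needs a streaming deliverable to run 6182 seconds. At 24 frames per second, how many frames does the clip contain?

Frames = 6182 × 24 = 148368.

148368 frames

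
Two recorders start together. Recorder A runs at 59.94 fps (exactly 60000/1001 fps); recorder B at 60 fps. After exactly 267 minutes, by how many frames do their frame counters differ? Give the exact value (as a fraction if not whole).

267 min = 16020 s.
A emits 60000/1001 × 16020 = 961200000/1001 frames; B emits 60 × 16020 = 961200.
Difference = 961200/1001 frames (≈ 960.2398); B is ahead of A.

961200/1001 frames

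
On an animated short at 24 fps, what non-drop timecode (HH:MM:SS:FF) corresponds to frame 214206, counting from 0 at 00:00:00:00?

214206 ÷ 24 = 8925 full seconds, remainder 6 frames.
8925 s = 2 h 28 min 45 s.
Timecode: 02:28:45:06.

02:28:45:06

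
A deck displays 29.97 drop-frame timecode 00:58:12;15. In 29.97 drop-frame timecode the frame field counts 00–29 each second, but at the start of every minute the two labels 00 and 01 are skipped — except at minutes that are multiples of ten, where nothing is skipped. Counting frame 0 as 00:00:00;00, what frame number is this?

Complete 10-minute blocks: 5, each 17982 frames → 89910.
Remaining 8 whole minutes in the current block: 1800 + 7 × 1798 = 14386 frames.
Within the current minute: 12 × 30 + 15 − 2 = 373 (labels ;00/;01 skipped at this minute). Total = 89910 + 14386 + 373 = 104669.

104669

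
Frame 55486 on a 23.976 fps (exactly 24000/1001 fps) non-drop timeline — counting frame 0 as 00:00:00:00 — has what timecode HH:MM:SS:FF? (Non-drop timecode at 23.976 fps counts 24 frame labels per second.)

00:38:31:22

55486 ÷ 24 = 2311 full seconds, remainder 22 frames.
2311 s = 0 h 38 min 31 s.
Timecode: 00:38:31:22.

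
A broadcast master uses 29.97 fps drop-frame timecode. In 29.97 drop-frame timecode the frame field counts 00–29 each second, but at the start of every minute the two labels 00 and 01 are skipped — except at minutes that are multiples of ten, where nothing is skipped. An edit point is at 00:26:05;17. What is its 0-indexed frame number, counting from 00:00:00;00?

46919

As if non-drop at 30 labels/s: (0 × 3600 + 26 × 60 + 5) × 30 + 17 = 46967.
Minute boundaries passed: 26; those not divisible by 10: 26 − 2 = 24; dropped labels = 2 × 24 = 48.
Actual frame index = 46967 − 48 = 46919.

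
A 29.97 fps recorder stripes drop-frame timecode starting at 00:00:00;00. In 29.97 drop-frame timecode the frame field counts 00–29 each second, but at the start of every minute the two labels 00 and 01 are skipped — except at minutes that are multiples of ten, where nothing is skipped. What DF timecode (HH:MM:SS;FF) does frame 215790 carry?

Each 10-minute DF block holds 10 × 60 × 30 − 9 × 2 = 17982 frames. 215790 ÷ 17982 → 12 full blocks, remainder 6.
Within the partial block the first minute is 1800 frames and each further minute 1798, so 0 further minute boundaries passed. Total skipped labels = 18 × 12 + 2 × 0 = 216.
Non-drop label index = 215790 + 216 = 216006; at 30 labels/s that is 02:00:00:06, i.e. DF 02:00:00;06.

02:00:00;06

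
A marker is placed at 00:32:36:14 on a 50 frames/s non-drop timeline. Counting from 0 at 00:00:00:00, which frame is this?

frame 97814

Total seconds to the label: (0 × 3600 + 32 × 60 + 36) = 1956.
Frame index = 1956 × 50 + 14 = 97814.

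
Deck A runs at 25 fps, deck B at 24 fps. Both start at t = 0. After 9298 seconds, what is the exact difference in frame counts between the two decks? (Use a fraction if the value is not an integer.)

9298 frames

A emits 25 × 9298 = 232450 frames; B emits 24 × 9298 = 223152.
Difference = 9298 frames; B is behind A.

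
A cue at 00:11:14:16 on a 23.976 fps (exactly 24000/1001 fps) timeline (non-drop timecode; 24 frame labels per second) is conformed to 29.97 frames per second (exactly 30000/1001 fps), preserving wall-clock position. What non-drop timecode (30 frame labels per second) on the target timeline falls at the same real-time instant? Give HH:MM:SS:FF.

Source frame index: (0×3600 + 11×60 + 14) × 24 + 16 = 16192.
Real time: 16192 / (24000/1001) = 253253/375 s.
Target frame: (253253/375) × (30000/1001) = 20240.
At 30 labels/s: frame 20240 → 00:11:14:20.

00:11:14:20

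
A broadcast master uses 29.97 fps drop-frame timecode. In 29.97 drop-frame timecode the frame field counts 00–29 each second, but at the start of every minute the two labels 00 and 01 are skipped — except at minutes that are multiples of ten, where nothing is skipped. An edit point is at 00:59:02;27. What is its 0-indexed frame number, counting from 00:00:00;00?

As if non-drop at 30 labels/s: (0 × 3600 + 59 × 60 + 2) × 30 + 27 = 106287.
Minute boundaries passed: 59; those not divisible by 10: 59 − 5 = 54; dropped labels = 2 × 54 = 108.
Actual frame index = 106287 − 108 = 106179.

106179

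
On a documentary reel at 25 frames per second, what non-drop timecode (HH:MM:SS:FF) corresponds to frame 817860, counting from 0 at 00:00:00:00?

09:05:14:10

817860 ÷ 25 = 32714 full seconds, remainder 10 frames.
32714 s = 9 h 5 min 14 s.
Timecode: 09:05:14:10.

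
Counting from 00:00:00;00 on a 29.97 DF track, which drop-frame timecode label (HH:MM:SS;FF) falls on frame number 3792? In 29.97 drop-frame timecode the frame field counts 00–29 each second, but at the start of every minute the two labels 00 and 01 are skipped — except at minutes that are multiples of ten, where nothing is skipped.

Each 10-minute DF block holds 10 × 60 × 30 − 9 × 2 = 17982 frames. 3792 ÷ 17982 → 0 full blocks, remainder 3792.
Within the partial block the first minute is 1800 frames and each further minute 1798, so 2 further minute boundaries passed. Total skipped labels = 18 × 0 + 2 × 2 = 4.
Non-drop label index = 3792 + 4 = 3796; at 30 labels/s that is 00:02:06:16, i.e. DF 00:02:06;16.

00:02:06;16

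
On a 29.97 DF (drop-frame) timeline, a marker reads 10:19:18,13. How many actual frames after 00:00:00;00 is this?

As if non-drop at 30 labels/s: (10 × 3600 + 19 × 60 + 18) × 30 + 13 = 1114753.
Minute boundaries passed: 619; those not divisible by 10: 619 − 61 = 558; dropped labels = 2 × 558 = 1116.
Actual frame index = 1114753 − 1116 = 1113637.

1113637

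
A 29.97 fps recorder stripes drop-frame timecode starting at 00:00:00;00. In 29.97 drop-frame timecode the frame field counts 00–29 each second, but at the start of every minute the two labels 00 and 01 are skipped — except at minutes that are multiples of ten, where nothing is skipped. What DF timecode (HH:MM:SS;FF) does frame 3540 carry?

Ten DF minutes hold 17982 frames, so frame 3540 lies in block 0 (frames 0–17981) with 3540 frames into that block.
The block's first minute is 1800 frames and the rest 1798 each; 3540 frames reaches minute 1, so 0 × 18 + 1 × 2 = 2 labels have been skipped so far.
Adding those back, label number 3540 + 2 = 3542 at 30 labels/s is 118 s + 2 f = 0 h 1 min 58 s frame 2, i.e. 00:01:58;02.

00:01:58;02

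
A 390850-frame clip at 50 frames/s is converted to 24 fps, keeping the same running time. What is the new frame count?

Target frames = source frames × (target rate / source rate) = 390850 × (24)/(50) = 390850 × 12/25 = 187608.

187608 frames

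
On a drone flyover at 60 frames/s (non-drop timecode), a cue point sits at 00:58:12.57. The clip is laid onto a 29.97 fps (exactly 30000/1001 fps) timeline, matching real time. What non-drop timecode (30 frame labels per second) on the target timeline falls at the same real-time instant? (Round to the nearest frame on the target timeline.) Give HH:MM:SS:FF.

Source frame index: (0×3600 + 58×60 + 12) × 60 + 57 = 209577.
Real time: 209577 / (60) = 69859/20 s.
Target frame: (69859/20) × (30000/1001) = 104788500/1001 ≈ 104683.816 → 104684.
At 30 labels/s: frame 104684 → 00:58:09:14.

00:58:09:14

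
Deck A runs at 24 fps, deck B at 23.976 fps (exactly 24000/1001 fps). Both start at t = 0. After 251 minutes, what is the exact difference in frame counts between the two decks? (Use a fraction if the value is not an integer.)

361440/1001 frames

251 min = 15060 s.
A emits 24 × 15060 = 361440 frames; B emits 24000/1001 × 15060 = 361440000/1001.
Difference = 361440/1001 frames (≈ 361.0789); B is behind A.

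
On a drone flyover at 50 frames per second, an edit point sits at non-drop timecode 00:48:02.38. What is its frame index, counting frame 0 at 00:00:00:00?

Total seconds to the label: (0 × 3600 + 48 × 60 + 2) = 2882.
Frame index = 2882 × 50 + 38 = 144138.

144138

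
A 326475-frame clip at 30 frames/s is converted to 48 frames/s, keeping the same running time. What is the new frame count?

522360 frames

Target frames = source frames × (target rate / source rate) = 326475 × (48)/(30) = 326475 × 8/5 = 522360.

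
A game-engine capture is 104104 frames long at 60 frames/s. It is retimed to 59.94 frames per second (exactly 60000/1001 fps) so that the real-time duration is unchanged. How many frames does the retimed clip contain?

104000 frames

Target frames = source frames × (target rate / source rate) = 104104 × (60000/1001)/(60) = 104104 × 1000/1001 = 104000.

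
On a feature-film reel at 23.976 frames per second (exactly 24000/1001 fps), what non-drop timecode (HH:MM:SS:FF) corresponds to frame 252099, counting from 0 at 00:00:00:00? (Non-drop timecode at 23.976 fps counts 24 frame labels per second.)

02:55:04:03

252099 ÷ 24 = 10504 full seconds, remainder 3 frames.
10504 s = 2 h 55 min 4 s.
Timecode: 02:55:04:03.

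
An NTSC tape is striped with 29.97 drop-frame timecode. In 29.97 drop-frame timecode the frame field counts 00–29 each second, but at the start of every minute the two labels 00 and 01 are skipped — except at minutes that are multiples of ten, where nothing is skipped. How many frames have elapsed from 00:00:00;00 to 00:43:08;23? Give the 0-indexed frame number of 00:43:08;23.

Complete 10-minute blocks: 4, each 17982 frames → 71928.
Remaining 3 whole minutes in the current block: 1800 + 2 × 1798 = 5396 frames.
Within the current minute: 8 × 30 + 23 − 2 = 261 (labels ;00/;01 skipped at this minute). Total = 71928 + 5396 + 261 = 77585.

77585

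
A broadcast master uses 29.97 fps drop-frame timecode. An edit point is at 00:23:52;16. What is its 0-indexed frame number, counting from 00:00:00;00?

As if non-drop at 30 labels/s: (0 × 3600 + 23 × 60 + 52) × 30 + 16 = 42976.
Minute boundaries passed: 23; those not divisible by 10: 23 − 2 = 21; dropped labels = 2 × 21 = 42.
Actual frame index = 42976 − 42 = 42934.

42934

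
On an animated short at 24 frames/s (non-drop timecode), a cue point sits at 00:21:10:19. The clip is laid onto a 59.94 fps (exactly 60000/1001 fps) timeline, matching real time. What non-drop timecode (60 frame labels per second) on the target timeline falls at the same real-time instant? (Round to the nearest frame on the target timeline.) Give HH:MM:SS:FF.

Source frame index: (0×3600 + 21×60 + 10) × 24 + 19 = 30499.
Real time: 30499 / (24) = 30499/24 s.
Target frame: (30499/24) × (60000/1001) = 10892500/143 ≈ 76171.329 → 76171.
At 60 labels/s: frame 76171 → 00:21:09:31.

00:21:09:31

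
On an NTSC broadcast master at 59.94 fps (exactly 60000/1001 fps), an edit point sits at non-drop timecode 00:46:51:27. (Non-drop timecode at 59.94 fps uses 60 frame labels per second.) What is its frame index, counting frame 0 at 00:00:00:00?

Total seconds to the label: (0 × 3600 + 46 × 60 + 51) = 2811.
Frame index = 2811 × 60 + 27 = 168687.

frame 168687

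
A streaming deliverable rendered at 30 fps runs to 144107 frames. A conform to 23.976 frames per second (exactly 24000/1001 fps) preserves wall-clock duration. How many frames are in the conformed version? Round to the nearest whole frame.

115170 frames

Frames at target rate = 144107 × (24000/1001) / (30) = 115285600/1001 ≈ 115170.430.
Nearest whole frame: 115170.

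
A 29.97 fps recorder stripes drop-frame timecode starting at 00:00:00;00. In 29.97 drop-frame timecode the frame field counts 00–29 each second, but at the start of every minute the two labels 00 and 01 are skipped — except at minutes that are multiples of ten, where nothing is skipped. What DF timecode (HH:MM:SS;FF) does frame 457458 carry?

Ten DF minutes hold 17982 frames, so frame 457458 lies in block 25 (frames 449550–467531) with 7908 frames into that block.
The block's first minute is 1800 frames and the rest 1798 each; 7908 frames reaches minute 4, so 25 × 18 + 4 × 2 = 458 labels have been skipped so far.
Adding those back, label number 457458 + 458 = 457916 at 30 labels/s is 15263 s + 26 f = 4 h 14 min 23 s frame 26, i.e. 04:14:23;26.

04:14:23;26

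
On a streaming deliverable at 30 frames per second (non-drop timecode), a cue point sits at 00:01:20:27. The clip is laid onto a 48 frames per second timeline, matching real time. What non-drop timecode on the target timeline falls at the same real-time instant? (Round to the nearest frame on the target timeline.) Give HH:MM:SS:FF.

Source frame index: (0×3600 + 1×60 + 20) × 30 + 27 = 2427.
Real time: 2427 / (30) = 809/10 s.
Target frame: (809/10) × (48) = 19416/5 ≈ 3883.200 → 3883.
At 48 labels/s: frame 3883 → 00:01:20:43.

00:01:20:43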